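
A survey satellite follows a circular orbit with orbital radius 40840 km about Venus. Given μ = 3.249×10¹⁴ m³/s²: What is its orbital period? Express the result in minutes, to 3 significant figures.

T ≈ 1520 minutes

r = 40840 km = 4.084×10⁷ m.
Kepler's third law: T = 2π√(r³/μ) = 2π√((4.084×10⁷)³ / 3.249×10¹⁴).
r³/μ = 2.097×10⁸ s², so T = 2π × 1.448×10⁴ = 9.098×10⁴ s.
Converting: 9.098×10⁴ s ÷ 60.00 = 1516 minutes.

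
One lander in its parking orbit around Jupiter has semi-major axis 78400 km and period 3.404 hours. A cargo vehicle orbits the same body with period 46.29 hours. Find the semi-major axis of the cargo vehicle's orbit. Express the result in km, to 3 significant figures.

a₂ ≈ 4.47×10⁵ km

Kepler's third law: a³ ∝ T², so a₂ = a₁ (T₂/T₁)^(2/3).
T₂/T₁ = 13.60, (T₂/T₁)^(2/3) = 5.697.
a₂ = 78400 × 5.697 = 4.467×10⁵ km.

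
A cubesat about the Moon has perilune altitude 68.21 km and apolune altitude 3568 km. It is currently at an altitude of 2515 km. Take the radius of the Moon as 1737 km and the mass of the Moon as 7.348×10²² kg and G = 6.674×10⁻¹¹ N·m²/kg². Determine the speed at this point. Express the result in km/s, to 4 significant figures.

v ≈ 0.9629 km/s

μ = GM = 6.674×10⁻¹¹ × 7.348×10²² = 4.904×10¹² m³/s².
r_p = 1737 + 68.21 = 1805.2 km = 1.8052×10⁶ m.
r_a = 1737 + 3568 = 5305.0 km = 5.3050×10⁶ m.
r = 1737 + 2515 = 4252.0 km = 4.252×10⁶ m.
Semi-major axis a = (r_p + r_a)/2 = 3555.1 km = 3.555×10⁶ m.
Vis-viva: v² = μ(2/r − 1/a) = 4.904×10¹² × (4.704×10⁻⁷ − 2.813×10⁻⁷) = 9.273×10⁵ m²/s².
v = 962.9 m/s = 0.9629 km/s.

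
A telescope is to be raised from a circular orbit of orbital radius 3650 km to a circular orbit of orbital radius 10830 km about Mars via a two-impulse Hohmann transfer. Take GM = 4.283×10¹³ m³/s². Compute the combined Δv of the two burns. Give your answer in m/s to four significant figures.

Δv_total ≈ 1341 m/s

r₁ = 3650 km = 3.650×10⁶ m.
r₂ = 10830 km = 1.083×10⁷ m.
Transfer ellipse a_t = (r₁ + r₂)/2 = 7.240×10⁶ m.
At r₁: circular v_c1 = √(μ/r₁) = 3426 m/s; transfer-periapsis v_p = √[μ(2/r₁ − 1/a_t)] = 4190 m/s.
Δv₁ = v_p − v_c1 = 764.1 m/s.
At r₂: circular v_c2 = √(μ/r₂) = 1989 m/s; transfer-apoapsis v_a = √[μ(2/r₂ − 1/a_t)] = 1412 m/s.
Δv₂ = v_c2 − v_a = 576.6 m/s.
Total Δv = Δv₁ + Δv₂ = 1341 m/s.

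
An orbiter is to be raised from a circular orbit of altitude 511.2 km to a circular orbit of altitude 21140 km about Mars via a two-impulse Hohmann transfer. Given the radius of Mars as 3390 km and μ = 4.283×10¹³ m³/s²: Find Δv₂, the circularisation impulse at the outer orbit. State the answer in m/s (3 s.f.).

r₁ = 3390 + 511.2 = 3901.2 km = 3.9012×10⁶ m.
r₂ = 3390 + 21140 = 24530 km = 2.4530×10⁷ m.
Transfer ellipse a_t = (r₁ + r₂)/2 = 1.422×10⁷ m.
At r₁: circular v_c1 = √(μ/r₁) = 3313 m/s; transfer-periapsis v_p = √[μ(2/r₁ − 1/a_t)] = 4353 m/s.
At r₂: circular v_c2 = √(μ/r₂) = 1321 m/s; transfer-apoapsis v_a = √[μ(2/r₂ − 1/a_t)] = 692.2 m/s.
Δv₂ = v_c2 − v_a = 629.2 m/s.

Δv ≈ 629 m/s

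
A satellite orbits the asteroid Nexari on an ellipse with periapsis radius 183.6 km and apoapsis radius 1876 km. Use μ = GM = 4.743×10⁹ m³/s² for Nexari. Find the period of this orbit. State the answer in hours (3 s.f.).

Semi-major axis a = (r_p + r_a)/2 = (183.60 + 1876.0)/2 = 1029.8 km = 1.030×10⁶ m.
By Kepler's third law T = 2π√(a³/μ) = 2π × 1.517×10⁴ = 9.534×10⁴ s.
= 26.48 hours.

T ≈ 26.5 hours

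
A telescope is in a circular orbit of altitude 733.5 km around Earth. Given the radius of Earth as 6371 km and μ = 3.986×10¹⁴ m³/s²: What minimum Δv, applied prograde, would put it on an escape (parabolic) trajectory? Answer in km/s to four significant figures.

Δv ≈ 3.103 km/s

r = 6371 + 733.5 = 7104.5 km = 7.1045×10⁶ m.
Circular speed v_c = √(μ/r) = 7490 m/s.
Escape speed v_esc = √(2μ/r) = √2 × v_c = 10590 m/s.
Δv = v_esc − v_c = 3103 m/s = 3.103 km/s.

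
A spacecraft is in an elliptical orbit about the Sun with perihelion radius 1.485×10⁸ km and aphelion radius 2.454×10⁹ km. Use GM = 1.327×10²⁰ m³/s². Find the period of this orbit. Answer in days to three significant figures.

T ≈ 9370 days

Semi-major axis a = (r_p + r_a)/2 = (1.4850×10⁸ + 2.4540×10⁹)/2 = 1.3012×10⁹ km = 1.301×10¹² m.
By Kepler's third law T = 2π√(a³/μ) = 2π × 1.289×10⁸ = 8.096×10⁸ s.
= 9371 days.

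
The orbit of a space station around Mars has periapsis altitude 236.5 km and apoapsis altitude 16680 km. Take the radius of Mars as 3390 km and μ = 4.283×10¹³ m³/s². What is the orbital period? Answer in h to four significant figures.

r_p = 3390 + 236.5 = 3626.5 km = 3.6265×10⁶ m.
r_a = 3390 + 16680 = 20070 km = 2.0070×10⁷ m.
Semi-major axis a = (r_p + r_a)/2 = (3626.5 + 20070)/2 = 11848 km = 1.185×10⁷ m.
By Kepler's third law T = 2π√(a³/μ) = 2π × 6.232×10³ = 3.915×10⁴ s.
= 10.88 h.

T ≈ 10.88 h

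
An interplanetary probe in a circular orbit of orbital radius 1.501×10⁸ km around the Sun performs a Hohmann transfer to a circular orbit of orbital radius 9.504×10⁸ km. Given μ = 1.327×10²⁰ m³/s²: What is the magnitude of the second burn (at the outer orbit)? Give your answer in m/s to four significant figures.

r₁ = 1.501×10⁸ km = 1.501×10¹¹ m.
r₂ = 9.504×10⁸ km = 9.504×10¹¹ m.
Transfer ellipse a_t = (r₁ + r₂)/2 = 5.502×10¹¹ m.
At r₁: circular v_c1 = √(μ/r₁) = 29730 m/s; transfer-perihelion v_p = √[μ(2/r₁ − 1/a_t)] = 39080 m/s.
At r₂: circular v_c2 = √(μ/r₂) = 11820 m/s; transfer-aphelion v_a = √[μ(2/r₂ − 1/a_t)] = 6172 m/s.
Δv₂ = v_c2 − v_a = 5645 m/s.

Δv ≈ 5645 m/s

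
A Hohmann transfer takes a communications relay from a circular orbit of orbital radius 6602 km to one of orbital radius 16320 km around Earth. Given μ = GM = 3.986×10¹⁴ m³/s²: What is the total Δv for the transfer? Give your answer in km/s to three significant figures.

Δv_total ≈ 2.69 km/s

r₁ = 6602 km = 6.602×10⁶ m.
r₂ = 16320 km = 1.632×10⁷ m.
Transfer ellipse a_t = (r₁ + r₂)/2 = 1.146×10⁷ m.
At r₁: circular v_c1 = √(μ/r₁) = 7770 m/s; transfer-perigee v_p = √[μ(2/r₁ − 1/a_t)] = 9272 m/s.
Δv₁ = v_p − v_c1 = 1502 m/s.
At r₂: circular v_c2 = √(μ/r₂) = 4942 m/s; transfer-apogee v_a = √[μ(2/r₂ − 1/a_t)] = 3751 m/s.
Δv₂ = v_c2 − v_a = 1191 m/s.
Total Δv = Δv₁ + Δv₂ = 2693 m/s = 2.693 km/s.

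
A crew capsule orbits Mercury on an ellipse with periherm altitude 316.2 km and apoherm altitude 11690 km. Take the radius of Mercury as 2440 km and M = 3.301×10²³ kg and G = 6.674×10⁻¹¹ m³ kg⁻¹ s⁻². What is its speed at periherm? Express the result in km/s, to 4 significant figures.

v ≈ 3.657 km/s

μ = GM = 6.674×10⁻¹¹ × 3.301×10²³ = 2.203×10¹³ m³/s².
r_p = 2440 + 316.2 = 2756.2 km = 2.7562×10⁶ m.
r_a = 2440 + 11690 = 14130 km = 1.4130×10⁷ m.
Semi-major axis a = (r_p + r_a)/2 = 8443.1 km = 8.443×10⁶ m.
Vis-viva: v² = μ(2/r − 1/a) = 2.203×10¹³ × (7.256×10⁻⁷ − 1.184×10⁻⁷) = 1.338×10⁷ m²/s².
v = 3657 m/s = 3.657 km/s.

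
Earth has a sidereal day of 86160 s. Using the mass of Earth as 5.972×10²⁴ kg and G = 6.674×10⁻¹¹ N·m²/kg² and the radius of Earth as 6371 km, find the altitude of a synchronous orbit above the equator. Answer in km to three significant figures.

h_sync ≈ 35800 km

μ = GM = 6.674×10⁻¹¹ × 5.972×10²⁴ = 3.986×10¹⁴ m³/s².
A synchronous orbit has period T, so by Kepler's third law a = (μT²/4π²)^(1/3).
μT²/4π² = 3.986×10¹⁴ × (8.616×10⁴)² / 39.48 = 7.495×10²² m³.
a = 4.216×10⁷ m = 42162 km.
Altitude h = a − R = 42162 − 6371 = 35791 km.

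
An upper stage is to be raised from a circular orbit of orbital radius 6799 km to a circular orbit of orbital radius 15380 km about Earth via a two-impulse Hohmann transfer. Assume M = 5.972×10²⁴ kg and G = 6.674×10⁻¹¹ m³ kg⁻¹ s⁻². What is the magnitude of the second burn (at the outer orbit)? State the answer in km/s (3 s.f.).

Δv ≈ 1.10 km/s

μ = GM = 6.674×10⁻¹¹ × 5.972×10²⁴ = 3.986×10¹⁴ m³/s².
r₁ = 6799 km = 6.799×10⁶ m.
r₂ = 15380 km = 1.538×10⁷ m.
Transfer ellipse a_t = (r₁ + r₂)/2 = 1.109×10⁷ m.
At r₁: circular v_c1 = √(μ/r₁) = 7657 m/s; transfer-perigee v_p = √[μ(2/r₁ − 1/a_t)] = 9017 m/s.
At r₂: circular v_c2 = √(μ/r₂) = 5091 m/s; transfer-apogee v_a = √[μ(2/r₂ − 1/a_t)] = 3986 m/s.
Δv₂ = v_c2 − v_a = 1105 m/s.
= 1.105 km/s.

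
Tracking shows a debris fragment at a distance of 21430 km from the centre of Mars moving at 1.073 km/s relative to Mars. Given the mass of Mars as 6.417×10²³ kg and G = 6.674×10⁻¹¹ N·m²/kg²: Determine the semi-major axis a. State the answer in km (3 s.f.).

a ≈ 15100 km

μ = GM = 6.674×10⁻¹¹ × 6.417×10²³ = 4.283×10¹³ m³/s².
r = 2.143×10⁷ m.
Specific orbital energy ε = v²/2 − μ/r = (1073)²/2 − 4.283×10¹³/2.143×10⁷ = -1.423×10⁶ J/kg.
Since ε = −μ/(2a), a = −μ/(2ε) = 1.505×10⁷ m = 15050 km.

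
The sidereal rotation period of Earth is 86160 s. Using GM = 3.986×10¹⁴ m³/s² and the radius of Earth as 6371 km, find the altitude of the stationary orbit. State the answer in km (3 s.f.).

A synchronous orbit has period T, so by Kepler's third law a = (μT²/4π²)^(1/3).
μT²/4π² = 3.986×10¹⁴ × (8.616×10⁴)² / 39.48 = 7.495×10²² m³.
a = 4.216×10⁷ m = 42163 km.
Altitude h = a − R = 42163 − 6371 = 35792 km.

h_sync ≈ 35800 km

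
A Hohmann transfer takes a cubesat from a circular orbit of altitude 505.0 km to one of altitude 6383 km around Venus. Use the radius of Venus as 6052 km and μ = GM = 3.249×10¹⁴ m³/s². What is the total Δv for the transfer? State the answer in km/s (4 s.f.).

r₁ = 6052 + 505.0 = 6557.0 km = 6.5570×10⁶ m.
r₂ = 6052 + 6383 = 12435 km = 1.2435×10⁷ m.
Transfer ellipse a_t = (r₁ + r₂)/2 = 9.496×10⁶ m.
At r₁: circular v_c1 = √(μ/r₁) = 7039 m/s; transfer-periapsis v_p = √[μ(2/r₁ − 1/a_t)] = 8055 m/s.
Δv₁ = v_p − v_c1 = 1016 m/s.
At r₂: circular v_c2 = √(μ/r₂) = 5112 m/s; transfer-apoapsis v_a = √[μ(2/r₂ − 1/a_t)] = 4248 m/s.
Δv₂ = v_c2 − v_a = 864.0 m/s.
Total Δv = Δv₁ + Δv₂ = 1880 m/s = 1.880 km/s.

Δv_total ≈ 1.880 km/s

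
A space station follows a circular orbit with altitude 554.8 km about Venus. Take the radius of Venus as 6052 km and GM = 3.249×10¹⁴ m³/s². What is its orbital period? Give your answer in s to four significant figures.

r = 6052 + 554.8 = 6606.8 km = 6.6068×10⁶ m.
Kepler's third law: T = 2π√(r³/μ) = 2π√((6.607×10⁶)³ / 3.249×10¹⁴).
r³/μ = 8.876×10⁵ s², so T = 2π × 9.421×10² = 5.920×10³ s.

T ≈ 5920 s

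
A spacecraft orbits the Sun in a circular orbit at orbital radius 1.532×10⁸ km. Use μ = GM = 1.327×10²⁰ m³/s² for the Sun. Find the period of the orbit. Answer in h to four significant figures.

T ≈ 9085 h

r = 1.532×10⁸ km = 1.532×10¹¹ m.
Kepler's third law: T = 2π√(r³/μ) = 2π√((1.532×10¹¹)³ / 1.327×10²⁰).
r³/μ = 2.710×10¹³ s², so T = 2π × 5.205×10⁶ = 3.271×10⁷ s.
Converting: 3.271×10⁷ s ÷ 3600 = 9085 h.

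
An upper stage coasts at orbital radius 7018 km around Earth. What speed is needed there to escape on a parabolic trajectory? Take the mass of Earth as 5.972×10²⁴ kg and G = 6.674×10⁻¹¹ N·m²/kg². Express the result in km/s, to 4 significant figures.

μ = GM = 6.674×10⁻¹¹ × 5.972×10²⁴ = 3.986×10¹⁴ m³/s².
r = 7018 km = 7.018×10⁶ m.
Escape speed v_esc = √(2μ/r) = √(2 × 3.986×10¹⁴ / 7.018×10⁶) = √(1.136×10⁸) = 10660 m/s.
= 10.66 km/s.

v_esc ≈ 10.66 km/s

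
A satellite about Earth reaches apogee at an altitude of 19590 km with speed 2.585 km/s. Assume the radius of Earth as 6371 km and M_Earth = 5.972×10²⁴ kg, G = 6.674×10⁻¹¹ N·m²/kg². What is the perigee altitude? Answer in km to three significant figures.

perigee altitude ≈ 850 km

μ = GM = 6.674×10⁻¹¹ × 5.972×10²⁴ = 3.986×10¹⁴ m³/s².
r_a = 6371 + 19590 = 25961 km = 2.596×10⁷ m.
Specific energy ε = v²/2 − μ/r = -1.201×10⁷ J/kg, so a = −μ/(2ε) = 1.659×10⁷ m.
The apsides satisfy r_p + r_a = 2a, so the perigee radius is 2a − r_a = 7.221×10⁶ m = 7221.2 km.
Perigee altitude = 7221.2 − 6371 = 850.25 km.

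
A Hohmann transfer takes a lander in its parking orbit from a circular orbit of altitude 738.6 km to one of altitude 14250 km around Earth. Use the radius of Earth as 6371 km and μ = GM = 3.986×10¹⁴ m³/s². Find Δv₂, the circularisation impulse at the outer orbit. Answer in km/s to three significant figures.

Δv ≈ 1.25 km/s

r₁ = 6371 + 738.6 = 7109.6 km = 7.1096×10⁶ m.
r₂ = 6371 + 14250 = 20621 km = 2.0621×10⁷ m.
Transfer ellipse a_t = (r₁ + r₂)/2 = 1.387×10⁷ m.
At r₁: circular v_c1 = √(μ/r₁) = 7488 m/s; transfer-perigee v_p = √[μ(2/r₁ − 1/a_t)] = 9131 m/s.
At r₂: circular v_c2 = √(μ/r₂) = 4397 m/s; transfer-apogee v_a = √[μ(2/r₂ − 1/a_t)] = 3148 m/s.
Δv₂ = v_c2 − v_a = 1248 m/s.
= 1.248 km/s.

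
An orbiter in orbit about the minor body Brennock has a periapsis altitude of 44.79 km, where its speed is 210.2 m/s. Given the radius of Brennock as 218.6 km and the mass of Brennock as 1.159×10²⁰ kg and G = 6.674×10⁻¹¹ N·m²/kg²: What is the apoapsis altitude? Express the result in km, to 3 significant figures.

μ = GM = 6.674×10⁻¹¹ × 1.159×10²⁰ = 7.735×10⁹ m³/s².
r_p = 218.6 + 44.79 = 263.39 km = 2.634×10⁵ m.
Specific energy ε = v²/2 − μ/r = -7.276×10³ J/kg, so a = −μ/(2ε) = 5.316×10⁵ m.
The apsides satisfy r_p + r_a = 2a, so the apoapsis radius is 2a − r_p = 7.998×10⁵ m = 799.76 km.
Apoapsis altitude = 799.76 − 218.6 = 581.16 km.

apoapsis altitude ≈ 581 km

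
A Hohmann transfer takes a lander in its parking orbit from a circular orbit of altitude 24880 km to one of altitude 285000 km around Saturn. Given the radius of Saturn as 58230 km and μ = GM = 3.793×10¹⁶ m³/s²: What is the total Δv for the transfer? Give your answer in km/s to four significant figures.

Δv_total ≈ 9.693 km/s

r₁ = 58230 + 24880 = 83110 km = 8.3110×10⁷ m.
r₂ = 58230 + 285000 = 343230 km = 3.4323×10⁸ m.
Transfer ellipse a_t = (r₁ + r₂)/2 = 2.132×10⁸ m.
At r₁: circular v_c1 = √(μ/r₁) = 21360 m/s; transfer-perikrone v_p = √[μ(2/r₁ − 1/a_t)] = 27110 m/s.
Δv₁ = v_p − v_c1 = 5745 m/s.
At r₂: circular v_c2 = √(μ/r₂) = 10510 m/s; transfer-apokrone v_a = √[μ(2/r₂ − 1/a_t)] = 6564 m/s.
Δv₂ = v_c2 − v_a = 3948 m/s.
Total Δv = Δv₁ + Δv₂ = 9693 m/s = 9.693 km/s.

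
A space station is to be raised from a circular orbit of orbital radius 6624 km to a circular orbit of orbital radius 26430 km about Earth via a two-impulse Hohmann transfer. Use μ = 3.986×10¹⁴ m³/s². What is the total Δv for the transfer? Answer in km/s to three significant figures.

r₁ = 6624 km = 6.624×10⁶ m.
r₂ = 26430 km = 2.643×10⁷ m.
Transfer ellipse a_t = (r₁ + r₂)/2 = 1.653×10⁷ m.
At r₁: circular v_c1 = √(μ/r₁) = 7757 m/s; transfer-perigee v_p = √[μ(2/r₁ − 1/a_t)] = 9810 m/s.
Δv₁ = v_p − v_c1 = 2053 m/s.
At r₂: circular v_c2 = √(μ/r₂) = 3883 m/s; transfer-apogee v_a = √[μ(2/r₂ − 1/a_t)] = 2459 m/s.
Δv₂ = v_c2 − v_a = 1425 m/s.
Total Δv = Δv₁ + Δv₂ = 3477 m/s = 3.477 km/s.

Δv_total ≈ 3.48 km/s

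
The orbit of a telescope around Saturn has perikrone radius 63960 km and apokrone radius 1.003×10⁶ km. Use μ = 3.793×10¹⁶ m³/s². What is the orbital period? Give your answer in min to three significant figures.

Semi-major axis a = (r_p + r_a)/2 = (63960 + 1.0030×10⁶)/2 = 5.3348×10⁵ km = 5.335×10⁸ m.
By Kepler's third law T = 2π√(a³/μ) = 2π × 6.327×10⁴ = 3.975×10⁵ s.
= 6625 min.

T ≈ 6630 min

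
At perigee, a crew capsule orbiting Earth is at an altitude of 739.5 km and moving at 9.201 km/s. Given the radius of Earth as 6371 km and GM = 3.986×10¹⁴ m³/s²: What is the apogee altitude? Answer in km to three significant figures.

r_p = 6371 + 739.5 = 7110.5 km = 7.110×10⁶ m.
Specific energy ε = v²/2 − μ/r = -1.373×10⁷ J/kg, so a = −μ/(2ε) = 1.452×10⁷ m.
The apsides satisfy r_p + r_a = 2a, so the apogee radius is 2a − r_p = 2.192×10⁷ m = 21923 km.
Apogee altitude = 21923 − 6371 = 15552 km.

apogee altitude ≈ 15600 km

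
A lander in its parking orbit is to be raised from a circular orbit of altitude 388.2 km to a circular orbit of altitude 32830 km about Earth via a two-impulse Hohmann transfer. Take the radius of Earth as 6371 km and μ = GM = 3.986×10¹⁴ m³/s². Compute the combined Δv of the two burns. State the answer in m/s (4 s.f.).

r₁ = 6371 + 388.2 = 6759.2 km = 6.7592×10⁶ m.
r₂ = 6371 + 32830 = 39201 km = 3.9201×10⁷ m.
Transfer ellipse a_t = (r₁ + r₂)/2 = 2.298×10⁷ m.
At r₁: circular v_c1 = √(μ/r₁) = 7679 m/s; transfer-perigee v_p = √[μ(2/r₁ − 1/a_t)] = 10030 m/s.
Δv₁ = v_p − v_c1 = 2351 m/s.
At r₂: circular v_c2 = √(μ/r₂) = 3189 m/s; transfer-apogee v_a = √[μ(2/r₂ − 1/a_t)] = 1729 m/s.
Δv₂ = v_c2 − v_a = 1459 m/s.
Total Δv = Δv₁ + Δv₂ = 3810 m/s.

Δv_total ≈ 3810 m/s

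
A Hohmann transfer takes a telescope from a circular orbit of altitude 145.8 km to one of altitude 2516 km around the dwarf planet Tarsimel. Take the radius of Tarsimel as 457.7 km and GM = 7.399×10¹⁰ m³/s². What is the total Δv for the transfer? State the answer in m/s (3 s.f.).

r₁ = 457.7 + 145.8 = 603.50 km = 6.0350×10⁵ m.
r₂ = 457.7 + 2516 = 2973.7 km = 2.9737×10⁶ m.
Transfer ellipse a_t = (r₁ + r₂)/2 = 1.789×10⁶ m.
At r₁: circular v_c1 = √(μ/r₁) = 350.1 m/s; transfer-periapsis v_p = √[μ(2/r₁ − 1/a_t)] = 451.5 m/s.
Δv₁ = v_p − v_c1 = 101.3 m/s.
At r₂: circular v_c2 = √(μ/r₂) = 157.7 m/s; transfer-apoapsis v_a = √[μ(2/r₂ − 1/a_t)] = 91.63 m/s.
Δv₂ = v_c2 − v_a = 66.11 m/s.
Total Δv = Δv₁ + Δv₂ = 167.4 m/s.

Δv_total ≈ 167 m/s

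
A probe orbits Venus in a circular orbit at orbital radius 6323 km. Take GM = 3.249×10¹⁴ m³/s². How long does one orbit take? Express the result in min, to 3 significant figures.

T ≈ 92.4 min

r = 6323 km = 6.323×10⁶ m.
Kepler's third law: T = 2π√(r³/μ) = 2π√((6.323×10⁶)³ / 3.249×10¹⁴).
r³/μ = 7.781×10⁵ s², so T = 2π × 8.821×10² = 5.542×10³ s.
Converting: 5.542×10³ s ÷ 60.00 = 92.37 min.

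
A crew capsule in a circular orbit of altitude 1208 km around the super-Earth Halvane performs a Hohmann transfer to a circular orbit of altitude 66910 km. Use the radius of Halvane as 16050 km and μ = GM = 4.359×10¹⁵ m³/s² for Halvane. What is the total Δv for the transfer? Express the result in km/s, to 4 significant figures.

r₁ = 16050 + 1208 = 17258 km = 1.7258×10⁷ m.
r₂ = 16050 + 66910 = 82960 km = 8.2960×10⁷ m.
Transfer ellipse a_t = (r₁ + r₂)/2 = 5.011×10⁷ m.
At r₁: circular v_c1 = √(μ/r₁) = 15890 m/s; transfer-periapsis v_p = √[μ(2/r₁ − 1/a_t)] = 20450 m/s.
Δv₁ = v_p − v_c1 = 4556 m/s.
At r₂: circular v_c2 = √(μ/r₂) = 7249 m/s; transfer-apoapsis v_a = √[μ(2/r₂ − 1/a_t)] = 4254 m/s.
Δv₂ = v_c2 − v_a = 2995 m/s.
Total Δv = Δv₁ + Δv₂ = 7551 m/s = 7.551 km/s.

Δv_total ≈ 7.551 km/s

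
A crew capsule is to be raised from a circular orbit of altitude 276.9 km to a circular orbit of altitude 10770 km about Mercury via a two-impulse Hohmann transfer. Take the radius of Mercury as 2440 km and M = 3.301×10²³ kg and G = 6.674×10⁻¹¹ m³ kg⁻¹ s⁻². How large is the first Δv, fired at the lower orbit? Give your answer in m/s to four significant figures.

Δv ≈ 820.0 m/s

μ = GM = 6.674×10⁻¹¹ × 3.301×10²³ = 2.203×10¹³ m³/s².
r₁ = 2440 + 276.9 = 2716.9 km = 2.7169×10⁶ m.
r₂ = 2440 + 10770 = 13210 km = 1.3210×10⁷ m.
Transfer ellipse a_t = (r₁ + r₂)/2 = 7.963×10⁶ m.
At r₁: circular v_c1 = √(μ/r₁) = 2848 m/s; transfer-periherm v_p = √[μ(2/r₁ − 1/a_t)] = 3668 m/s.
Δv₁ = v_p − v_c1 = 820.0 m/s.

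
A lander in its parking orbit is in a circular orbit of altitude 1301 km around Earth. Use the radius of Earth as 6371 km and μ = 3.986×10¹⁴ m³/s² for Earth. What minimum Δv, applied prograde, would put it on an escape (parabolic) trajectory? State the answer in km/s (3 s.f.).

Δv ≈ 2.99 km/s

r = 6371 + 1301 = 7672.0 km = 7.6720×10⁶ m.
Circular speed v_c = √(μ/r) = 7208 m/s.
Escape speed v_esc = √(2μ/r) = √2 × v_c = 10190 m/s.
Δv = v_esc − v_c = 2986 m/s = 2.986 km/s.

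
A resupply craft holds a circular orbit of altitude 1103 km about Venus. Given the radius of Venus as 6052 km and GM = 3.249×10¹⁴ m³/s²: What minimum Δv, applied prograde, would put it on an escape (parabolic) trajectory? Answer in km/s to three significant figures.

r = 6052 + 1103 = 7155.0 km = 7.1550×10⁶ m.
Circular speed v_c = √(μ/r) = 6739 m/s.
Escape speed v_esc = √(2μ/r) = √2 × v_c = 9530 m/s.
Δv = v_esc − v_c = 2791 m/s = 2.791 km/s.

Δv ≈ 2.79 km/s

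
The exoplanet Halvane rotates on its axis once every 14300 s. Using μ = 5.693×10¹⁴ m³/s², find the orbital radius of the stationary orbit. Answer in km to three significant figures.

r_sync ≈ 14300 km

A synchronous orbit has period T, so by Kepler's third law a = (μT²/4π²)^(1/3).
μT²/4π² = 5.693×10¹⁴ × (1.430×10⁴)² / 39.48 = 2.949×10²¹ m³.
a = 1.434×10⁷ m = 14340 km.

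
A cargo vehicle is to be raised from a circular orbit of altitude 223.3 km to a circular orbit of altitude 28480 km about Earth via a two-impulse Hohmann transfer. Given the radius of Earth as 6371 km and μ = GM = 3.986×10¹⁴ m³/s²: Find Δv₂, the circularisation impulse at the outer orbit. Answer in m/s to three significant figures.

r₁ = 6371 + 223.3 = 6594.3 km = 6.5943×10⁶ m.
r₂ = 6371 + 28480 = 34851 km = 3.4851×10⁷ m.
Transfer ellipse a_t = (r₁ + r₂)/2 = 2.072×10⁷ m.
At r₁: circular v_c1 = √(μ/r₁) = 7775 m/s; transfer-perigee v_p = √[μ(2/r₁ − 1/a_t)] = 10080 m/s.
At r₂: circular v_c2 = √(μ/r₂) = 3382 m/s; transfer-apogee v_a = √[μ(2/r₂ − 1/a_t)] = 1908 m/s.
Δv₂ = v_c2 − v_a = 1474 m/s.

Δv ≈ 1470 m/s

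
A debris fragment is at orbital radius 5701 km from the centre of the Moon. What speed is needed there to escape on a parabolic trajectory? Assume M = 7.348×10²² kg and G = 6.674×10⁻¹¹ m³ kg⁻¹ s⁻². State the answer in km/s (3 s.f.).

μ = GM = 6.674×10⁻¹¹ × 7.348×10²² = 4.904×10¹² m³/s².
r = 5701 km = 5.701×10⁶ m.
Escape speed v_esc = √(2μ/r) = √(2 × 4.904×10¹² / 5.701×10⁶) = √(1.720×10⁶) = 1312 m/s.
= 1.312 km/s.

v_esc ≈ 1.31 km/s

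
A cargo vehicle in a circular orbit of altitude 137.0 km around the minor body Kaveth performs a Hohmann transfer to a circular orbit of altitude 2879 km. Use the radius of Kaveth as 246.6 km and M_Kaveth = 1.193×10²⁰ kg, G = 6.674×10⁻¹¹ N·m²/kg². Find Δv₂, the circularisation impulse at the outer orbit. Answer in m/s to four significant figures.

μ = GM = 6.674×10⁻¹¹ × 1.193×10²⁰ = 7.962×10⁹ m³/s².
r₁ = 246.6 + 137.0 = 383.60 km = 3.8360×10⁵ m.
r₂ = 246.6 + 2879 = 3125.6 km = 3.1256×10⁶ m.
Transfer ellipse a_t = (r₁ + r₂)/2 = 1.755×10⁶ m.
At r₁: circular v_c1 = √(μ/r₁) = 144.1 m/s; transfer-periapsis v_p = √[μ(2/r₁ − 1/a_t)] = 192.3 m/s.
At r₂: circular v_c2 = √(μ/r₂) = 50.47 m/s; transfer-apoapsis v_a = √[μ(2/r₂ − 1/a_t)] = 23.60 m/s.
Δv₂ = v_c2 − v_a = 26.87 m/s.

Δv ≈ 26.87 m/s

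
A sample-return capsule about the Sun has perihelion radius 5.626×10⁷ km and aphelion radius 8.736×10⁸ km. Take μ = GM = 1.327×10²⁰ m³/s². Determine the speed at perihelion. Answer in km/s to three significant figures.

Semi-major axis a = (r_p + r_a)/2 = 4.6493×10⁸ km = 4.649×10¹¹ m.
Vis-viva: v² = μ(2/r − 1/a) = 1.327×10²⁰ × (3.555×10⁻¹¹ − 2.151×10⁻¹²) = 4.432×10⁹ m²/s².
v = 66570 m/s = 66.57 km/s.

v ≈ 66.6 km/s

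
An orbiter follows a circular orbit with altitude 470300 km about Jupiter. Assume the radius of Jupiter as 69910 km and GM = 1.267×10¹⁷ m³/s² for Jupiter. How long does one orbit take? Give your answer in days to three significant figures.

r = 69910 + 470300 = 540210 km = 5.4021×10⁸ m.
Kepler's third law: T = 2π√(r³/μ) = 2π√((5.402×10⁸)³ / 1.267×10¹⁷).
r³/μ = 1.244×10⁹ s², so T = 2π × 3.527×10⁴ = 2.216×10⁵ s.
Converting: 2.216×10⁵ s ÷ 86400 = 2.565 days.

T ≈ 2.57 days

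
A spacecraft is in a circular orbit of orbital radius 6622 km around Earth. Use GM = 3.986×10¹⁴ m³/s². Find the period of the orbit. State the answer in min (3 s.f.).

r = 6622 km = 6.622×10⁶ m.
Kepler's third law: T = 2π√(r³/μ) = 2π√((6.622×10⁶)³ / 3.986×10¹⁴).
r³/μ = 7.285×10⁵ s², so T = 2π × 8.535×10² = 5.363×10³ s.
Converting: 5.363×10³ s ÷ 60.00 = 89.38 min.

T ≈ 89.4 min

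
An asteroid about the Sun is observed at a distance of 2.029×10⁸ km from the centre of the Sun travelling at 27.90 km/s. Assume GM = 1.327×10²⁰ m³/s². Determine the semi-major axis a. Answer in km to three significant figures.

r = 2.029×10¹¹ m.
Specific orbital energy ε = v²/2 − μ/r = (27900)²/2 − 1.327×10²⁰/2.029×10¹¹ = -2.648×10⁸ J/kg.
Since ε = −μ/(2a), a = −μ/(2ε) = 2.506×10¹¹ m = 2.5056×10⁸ km.

a ≈ 2.51×10⁸ km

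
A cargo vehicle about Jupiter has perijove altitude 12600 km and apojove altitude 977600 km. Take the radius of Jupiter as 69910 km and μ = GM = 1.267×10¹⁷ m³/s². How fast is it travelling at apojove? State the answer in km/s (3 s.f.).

r_p = 69910 + 12600 = 82510 km = 8.2510×10⁷ m.
r_a = 69910 + 977600 = 1047500 km = 1.0475×10⁹ m.
Semi-major axis a = (r_p + r_a)/2 = 5.6501×10⁵ km = 5.650×10⁸ m.
Vis-viva: v² = μ(2/r − 1/a) = 1.267×10¹⁷ × (1.909×10⁻⁹ − 1.770×10⁻⁹) = 1.766×10⁷ m²/s².
v = 4203 m/s = 4.203 km/s.

v ≈ 4.20 km/s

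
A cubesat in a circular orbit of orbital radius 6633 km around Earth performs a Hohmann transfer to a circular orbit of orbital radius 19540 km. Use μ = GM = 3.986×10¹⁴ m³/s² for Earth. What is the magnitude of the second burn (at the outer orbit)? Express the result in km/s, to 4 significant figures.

Δv ≈ 1.301 km/s

r₁ = 6633 km = 6.633×10⁶ m.
r₂ = 19540 km = 1.954×10⁷ m.
Transfer ellipse a_t = (r₁ + r₂)/2 = 1.309×10⁷ m.
At r₁: circular v_c1 = √(μ/r₁) = 7752 m/s; transfer-perigee v_p = √[μ(2/r₁ − 1/a_t)] = 9472 m/s.
At r₂: circular v_c2 = √(μ/r₂) = 4517 m/s; transfer-apogee v_a = √[μ(2/r₂ − 1/a_t)] = 3216 m/s.
Δv₂ = v_c2 − v_a = 1301 m/s.
= 1.301 km/s.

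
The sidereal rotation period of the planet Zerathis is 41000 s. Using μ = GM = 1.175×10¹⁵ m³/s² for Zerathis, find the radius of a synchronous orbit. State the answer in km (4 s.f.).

A synchronous orbit has period T, so by Kepler's third law a = (μT²/4π²)^(1/3).
μT²/4π² = 1.175×10¹⁵ × (4.100×10⁴)² / 39.48 = 5.003×10²² m³.
a = 3.685×10⁷ m = 36848 km.

r_sync ≈ 36850 km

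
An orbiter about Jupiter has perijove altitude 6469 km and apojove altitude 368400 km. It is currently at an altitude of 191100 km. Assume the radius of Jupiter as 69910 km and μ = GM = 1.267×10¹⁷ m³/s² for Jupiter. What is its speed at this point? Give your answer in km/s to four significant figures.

v ≈ 21.87 km/s

r_p = 69910 + 6469 = 76379 km = 7.6379×10⁷ m.
r_a = 69910 + 368400 = 438310 km = 4.3831×10⁸ m.
r = 69910 + 191100 = 2.6101×10⁵ km = 2.610×10⁸ m.
Semi-major axis a = (r_p + r_a)/2 = 2.5734×10⁵ km = 2.573×10⁸ m.
Vis-viva: v² = μ(2/r − 1/a) = 1.267×10¹⁷ × (7.663×10⁻⁹ − 3.886×10⁻⁹) = 4.785×10⁸ m²/s².
v = 21870 m/s = 21.87 km/s.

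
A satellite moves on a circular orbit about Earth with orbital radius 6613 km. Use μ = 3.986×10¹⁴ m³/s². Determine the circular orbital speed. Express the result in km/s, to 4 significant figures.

v ≈ 7.764 km/s

r = 6613 km = 6.613×10⁶ m.
For a circular orbit v = √(μ/r) = √(3.986×10¹⁴ / 6.613×10⁶) = √(6.028×10⁷) = 7764 m/s.
That is 7.764 km/s.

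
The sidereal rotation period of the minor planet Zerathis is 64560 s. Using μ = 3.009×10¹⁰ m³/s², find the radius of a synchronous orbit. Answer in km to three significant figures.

r_sync ≈ 1470 km

A synchronous orbit has period T, so by Kepler's third law a = (μT²/4π²)^(1/3).
μT²/4π² = 3.009×10¹⁰ × (6.456×10⁴)² / 39.48 = 3.177×10¹⁸ m³.
a = 1.470×10⁶ m = 1470.0 km.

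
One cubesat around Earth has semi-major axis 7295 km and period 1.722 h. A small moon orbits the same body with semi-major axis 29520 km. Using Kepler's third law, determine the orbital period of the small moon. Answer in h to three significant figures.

T₂ ≈ 14.0 h

Kepler's third law: T² ∝ a³, so T₂ = T₁ (a₂/a₁)^(3/2).
a₂/a₁ = 4.047, (a₂/a₁)^(3/2) = 8.140.
T₂ = 1.722 × 8.140 = 14.02 h.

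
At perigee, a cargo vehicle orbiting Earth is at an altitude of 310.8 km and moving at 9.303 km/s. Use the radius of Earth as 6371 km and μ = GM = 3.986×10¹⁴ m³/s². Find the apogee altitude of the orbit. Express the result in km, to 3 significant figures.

r_p = 6371 + 310.8 = 6681.8 km = 6.682×10⁶ m.
Specific energy ε = v²/2 − μ/r = -1.638×10⁷ J/kg, so a = −μ/(2ε) = 1.217×10⁷ m.
The apsides satisfy r_p + r_a = 2a, so the apogee radius is 2a − r_p = 1.765×10⁷ m = 17650 km.
Apogee altitude = 17650 − 6371 = 11279 km.

apogee altitude ≈ 11300 km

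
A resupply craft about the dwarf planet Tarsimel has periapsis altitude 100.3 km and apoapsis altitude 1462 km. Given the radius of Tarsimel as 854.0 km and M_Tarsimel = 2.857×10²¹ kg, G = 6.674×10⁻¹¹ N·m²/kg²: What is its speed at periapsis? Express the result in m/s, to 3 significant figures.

μ = GM = 6.674×10⁻¹¹ × 2.857×10²¹ = 1.907×10¹¹ m³/s².
r_p = 854.0 + 100.3 = 954.30 km = 9.5430×10⁵ m.
r_a = 854.0 + 1462 = 2316.0 km = 2.3160×10⁶ m.
Semi-major axis a = (r_p + r_a)/2 = 1635.2 km = 1.635×10⁶ m.
Vis-viva: v² = μ(2/r − 1/a) = 1.907×10¹¹ × (2.096×10⁻⁶ − 6.116×10⁻⁷) = 2.830×10⁵ m²/s².
v = 532.0 m/s.

v ≈ 532 m/s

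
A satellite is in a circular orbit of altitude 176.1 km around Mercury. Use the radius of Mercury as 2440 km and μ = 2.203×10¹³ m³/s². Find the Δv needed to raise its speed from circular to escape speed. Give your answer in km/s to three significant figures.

r = 2440 + 176.1 = 2616.1 km = 2.6161×10⁶ m.
Circular speed v_c = √(μ/r) = 2902 m/s.
Escape speed v_esc = √(2μ/r) = √2 × v_c = 4104 m/s.
Δv = v_esc − v_c = 1202 m/s = 1.202 km/s.

Δv ≈ 1.20 km/s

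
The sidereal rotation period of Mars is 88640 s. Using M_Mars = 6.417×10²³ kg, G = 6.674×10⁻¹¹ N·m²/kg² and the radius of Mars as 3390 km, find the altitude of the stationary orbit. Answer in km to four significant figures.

h_sync ≈ 17040 km

μ = GM = 6.674×10⁻¹¹ × 6.417×10²³ = 4.283×10¹³ m³/s².
A synchronous orbit has period T, so by Kepler's third law a = (μT²/4π²)^(1/3).
μT²/4π² = 4.283×10¹³ × (8.864×10⁴)² / 39.48 = 8.524×10²¹ m³.
a = 2.043×10⁷ m = 20427 km.
Altitude h = a − R = 20427 − 3390 = 17037 km.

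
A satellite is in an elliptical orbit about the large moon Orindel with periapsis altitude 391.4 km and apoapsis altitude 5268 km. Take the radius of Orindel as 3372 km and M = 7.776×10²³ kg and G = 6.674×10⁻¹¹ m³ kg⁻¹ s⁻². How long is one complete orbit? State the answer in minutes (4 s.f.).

μ = GM = 6.674×10⁻¹¹ × 7.776×10²³ = 5.190×10¹³ m³/s².
r_p = 3372 + 391.4 = 3763.4 km = 3.7634×10⁶ m.
r_a = 3372 + 5268 = 8640.0 km = 8.6400×10⁶ m.
Semi-major axis a = (r_p + r_a)/2 = (3763.4 + 8640.0)/2 = 6201.7 km = 6.202×10⁶ m.
By Kepler's third law T = 2π√(a³/μ) = 2π × 2.144×10³ = 1.347×10⁴ s.
= 224.5 minutes.

T ≈ 224.5 minutes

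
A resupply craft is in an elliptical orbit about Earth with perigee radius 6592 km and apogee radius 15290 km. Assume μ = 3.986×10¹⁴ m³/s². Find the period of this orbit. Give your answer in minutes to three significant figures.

Semi-major axis a = (r_p + r_a)/2 = (6592.0 + 15290)/2 = 10941 km = 1.094×10⁷ m.
By Kepler's third law T = 2π√(a³/μ) = 2π × 1.813×10³ = 1.139×10⁴ s.
= 189.8 minutes.

T ≈ 190 minutes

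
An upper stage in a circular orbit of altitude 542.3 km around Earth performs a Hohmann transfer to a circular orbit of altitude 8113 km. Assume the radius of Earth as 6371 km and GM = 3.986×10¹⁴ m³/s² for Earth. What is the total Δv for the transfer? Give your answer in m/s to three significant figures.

r₁ = 6371 + 542.3 = 6913.3 km = 6.9133×10⁶ m.
r₂ = 6371 + 8113 = 14484 km = 1.4484×10⁷ m.
Transfer ellipse a_t = (r₁ + r₂)/2 = 1.070×10⁷ m.
At r₁: circular v_c1 = √(μ/r₁) = 7593 m/s; transfer-perigee v_p = √[μ(2/r₁ − 1/a_t)] = 8835 m/s.
Δv₁ = v_p − v_c1 = 1242 m/s.
At r₂: circular v_c2 = √(μ/r₂) = 5246 m/s; transfer-apogee v_a = √[μ(2/r₂ − 1/a_t)] = 4217 m/s.
Δv₂ = v_c2 − v_a = 1029 m/s.
Total Δv = Δv₁ + Δv₂ = 2271 m/s.

Δv_total ≈ 2270 m/s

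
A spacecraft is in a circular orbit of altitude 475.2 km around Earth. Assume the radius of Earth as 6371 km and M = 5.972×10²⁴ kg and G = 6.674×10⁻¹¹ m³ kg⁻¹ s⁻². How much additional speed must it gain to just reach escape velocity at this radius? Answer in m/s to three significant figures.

Δv ≈ 3160 m/s

μ = GM = 6.674×10⁻¹¹ × 5.972×10²⁴ = 3.986×10¹⁴ m³/s².
r = 6371 + 475.2 = 6846.2 km = 6.8462×10⁶ m.
Circular speed v_c = √(μ/r) = 7630 m/s.
Escape speed v_esc = √(2μ/r) = √2 × v_c = 10790 m/s.
Δv = v_esc − v_c = 3160 m/s.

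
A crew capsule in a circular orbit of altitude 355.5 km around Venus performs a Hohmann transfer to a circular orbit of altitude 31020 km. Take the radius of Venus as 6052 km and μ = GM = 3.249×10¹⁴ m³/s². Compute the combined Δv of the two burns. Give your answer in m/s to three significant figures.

Δv_total ≈ 3530 m/s

r₁ = 6052 + 355.5 = 6407.5 km = 6.4075×10⁶ m.
r₂ = 6052 + 31020 = 37072 km = 3.7072×10⁷ m.
Transfer ellipse a_t = (r₁ + r₂)/2 = 2.174×10⁷ m.
At r₁: circular v_c1 = √(μ/r₁) = 7121 m/s; transfer-periapsis v_p = √[μ(2/r₁ − 1/a_t)] = 9299 m/s.
Δv₁ = v_p − v_c1 = 2178 m/s.
At r₂: circular v_c2 = √(μ/r₂) = 2960 m/s; transfer-apoapsis v_a = √[μ(2/r₂ − 1/a_t)] = 1607 m/s.
Δv₂ = v_c2 − v_a = 1353 m/s.
Total Δv = Δv₁ + Δv₂ = 3531 m/s.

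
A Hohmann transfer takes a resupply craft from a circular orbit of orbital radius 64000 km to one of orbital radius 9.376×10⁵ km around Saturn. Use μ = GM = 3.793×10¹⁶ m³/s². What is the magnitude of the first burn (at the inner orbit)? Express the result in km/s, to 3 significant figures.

Δv ≈ 8.97 km/s

r₁ = 64000 km = 6.400×10⁷ m.
r₂ = 9.376×10⁵ km = 9.376×10⁸ m.
Transfer ellipse a_t = (r₁ + r₂)/2 = 5.008×10⁸ m.
At r₁: circular v_c1 = √(μ/r₁) = 24340 m/s; transfer-perikrone v_p = √[μ(2/r₁ − 1/a_t)] = 33310 m/s.
Δv₁ = v_p − v_c1 = 8966 m/s.
= 8.966 km/s.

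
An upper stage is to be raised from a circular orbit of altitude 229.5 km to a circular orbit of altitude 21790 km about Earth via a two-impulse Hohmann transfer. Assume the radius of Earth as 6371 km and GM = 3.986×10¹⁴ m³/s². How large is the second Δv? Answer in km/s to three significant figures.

Δv ≈ 1.44 km/s

r₁ = 6371 + 229.5 = 6600.5 km = 6.6005×10⁶ m.
r₂ = 6371 + 21790 = 28161 km = 2.8161×10⁷ m.
Transfer ellipse a_t = (r₁ + r₂)/2 = 1.738×10⁷ m.
At r₁: circular v_c1 = √(μ/r₁) = 7771 m/s; transfer-perigee v_p = √[μ(2/r₁ − 1/a_t)] = 9892 m/s.
At r₂: circular v_c2 = √(μ/r₂) = 3762 m/s; transfer-apogee v_a = √[μ(2/r₂ − 1/a_t)] = 2318 m/s.
Δv₂ = v_c2 − v_a = 1444 m/s.
= 1.444 km/s.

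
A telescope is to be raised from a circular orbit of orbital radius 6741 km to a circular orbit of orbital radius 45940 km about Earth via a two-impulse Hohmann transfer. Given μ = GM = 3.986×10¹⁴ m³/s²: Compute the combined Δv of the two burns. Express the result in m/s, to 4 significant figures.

Δv_total ≈ 3921 m/s

r₁ = 6741 km = 6.741×10⁶ m.
r₂ = 45940 km = 4.594×10⁷ m.
Transfer ellipse a_t = (r₁ + r₂)/2 = 2.634×10⁷ m.
At r₁: circular v_c1 = √(μ/r₁) = 7690 m/s; transfer-perigee v_p = √[μ(2/r₁ − 1/a_t)] = 10160 m/s.
Δv₁ = v_p − v_c1 = 2466 m/s.
At r₂: circular v_c2 = √(μ/r₂) = 2946 m/s; transfer-apogee v_a = √[μ(2/r₂ − 1/a_t)] = 1490 m/s.
Δv₂ = v_c2 − v_a = 1455 m/s.
Total Δv = Δv₁ + Δv₂ = 3921 m/s.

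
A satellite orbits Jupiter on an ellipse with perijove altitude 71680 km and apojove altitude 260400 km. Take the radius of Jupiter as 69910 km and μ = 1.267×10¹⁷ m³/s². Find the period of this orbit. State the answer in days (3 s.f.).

r_p = 69910 + 71680 = 141590 km = 1.4159×10⁸ m.
r_a = 69910 + 260400 = 330310 km = 3.3031×10⁸ m.
Semi-major axis a = (r_p + r_a)/2 = (1.4159×10⁵ + 3.3031×10⁵)/2 = 2.3595×10⁵ km = 2.360×10⁸ m.
By Kepler's third law T = 2π√(a³/μ) = 2π × 1.018×10⁴ = 6.398×10⁴ s.
= 0.7405 days.

T ≈ 0.74 days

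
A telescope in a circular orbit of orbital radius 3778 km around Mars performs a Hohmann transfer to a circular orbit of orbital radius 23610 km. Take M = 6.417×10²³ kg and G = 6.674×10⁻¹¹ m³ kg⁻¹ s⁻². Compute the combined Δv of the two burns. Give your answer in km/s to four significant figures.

μ = GM = 6.674×10⁻¹¹ × 6.417×10²³ = 4.283×10¹³ m³/s².
r₁ = 3778 km = 3.778×10⁶ m.
r₂ = 23610 km = 2.361×10⁷ m.
Transfer ellipse a_t = (r₁ + r₂)/2 = 1.369×10⁷ m.
At r₁: circular v_c1 = √(μ/r₁) = 3367 m/s; transfer-periapsis v_p = √[μ(2/r₁ − 1/a_t)] = 4421 m/s.
Δv₁ = v_p − v_c1 = 1054 m/s.
At r₂: circular v_c2 = √(μ/r₂) = 1347 m/s; transfer-apoapsis v_a = √[μ(2/r₂ − 1/a_t)] = 707.4 m/s.
Δv₂ = v_c2 − v_a = 639.4 m/s.
Total Δv = Δv₁ + Δv₂ = 1693 m/s = 1.693 km/s.

Δv_total ≈ 1.693 km/s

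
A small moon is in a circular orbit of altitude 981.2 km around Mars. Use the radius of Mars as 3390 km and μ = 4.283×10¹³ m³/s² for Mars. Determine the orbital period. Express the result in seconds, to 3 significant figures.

r = 3390 + 981.2 = 4371.2 km = 4.3712×10⁶ m.
Kepler's third law: T = 2π√(r³/μ) = 2π√((4.371×10⁶)³ / 4.283×10¹³).
r³/μ = 1.950×10⁶ s², so T = 2π × 1.396×10³ = 8.774×10³ s.

T ≈ 8770 seconds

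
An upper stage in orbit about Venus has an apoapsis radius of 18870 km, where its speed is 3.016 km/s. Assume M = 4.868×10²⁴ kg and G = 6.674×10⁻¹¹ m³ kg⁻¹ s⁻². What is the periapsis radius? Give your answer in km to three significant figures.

periapsis radius ≈ 6770 km

μ = GM = 6.674×10⁻¹¹ × 4.868×10²⁴ = 3.249×10¹⁴ m³/s².
r_a = 1.887×10⁷ m.
Specific energy ε = v²/2 − μ/r = -1.267×10⁷ J/kg, so a = −μ/(2ε) = 1.282×10⁷ m.
The apsides satisfy r_p + r_a = 2a, so the periapsis radius is 2a − r_a = 6.774×10⁶ m = 6774.2 km.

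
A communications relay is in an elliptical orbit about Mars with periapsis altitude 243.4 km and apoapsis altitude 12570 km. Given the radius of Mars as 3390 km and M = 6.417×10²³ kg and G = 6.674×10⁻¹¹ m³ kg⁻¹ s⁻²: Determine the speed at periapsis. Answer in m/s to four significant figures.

v ≈ 4382 m/s

μ = GM = 6.674×10⁻¹¹ × 6.417×10²³ = 4.283×10¹³ m³/s².
r_p = 3390 + 243.4 = 3633.4 km = 3.6334×10⁶ m.
r_a = 3390 + 12570 = 15960 km = 1.5960×10⁷ m.
Semi-major axis a = (r_p + r_a)/2 = 9796.7 km = 9.797×10⁶ m.
Vis-viva: v² = μ(2/r − 1/a) = 4.283×10¹³ × (5.504×10⁻⁷ − 1.021×10⁻⁷) = 1.920×10⁷ m²/s².
v = 4382 m/s.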